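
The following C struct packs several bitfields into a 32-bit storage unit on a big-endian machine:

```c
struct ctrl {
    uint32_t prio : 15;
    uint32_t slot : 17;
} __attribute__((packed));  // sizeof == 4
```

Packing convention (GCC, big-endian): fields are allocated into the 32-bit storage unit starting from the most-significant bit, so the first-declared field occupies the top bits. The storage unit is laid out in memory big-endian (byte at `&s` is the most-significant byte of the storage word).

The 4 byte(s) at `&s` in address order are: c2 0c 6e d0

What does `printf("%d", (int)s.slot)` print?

[0]=0xc2 [1]=0x0c [2]=0x6e [3]=0xd0 (big-endian) → word 0xc20c6ed0
prio [17+:15] = (word>>17) & 0x7fff = 24838
slot [0+:17] = (word>>0) & 0x1ffff = 28368  ←

28368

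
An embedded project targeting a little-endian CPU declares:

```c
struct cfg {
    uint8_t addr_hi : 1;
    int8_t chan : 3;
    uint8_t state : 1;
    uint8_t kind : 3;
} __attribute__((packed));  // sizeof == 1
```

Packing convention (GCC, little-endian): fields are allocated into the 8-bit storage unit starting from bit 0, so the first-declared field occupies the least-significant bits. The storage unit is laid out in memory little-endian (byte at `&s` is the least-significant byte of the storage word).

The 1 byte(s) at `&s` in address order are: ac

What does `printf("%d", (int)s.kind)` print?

5

[0]=0xac (little-endian) → word 0xac
addr_hi:1 @ bit 0 → (0xac>>0)&0x1 = 0x0
chan:3 @ bit 1 → (0xac>>1)&0x7 = 0x6
state:1 @ bit 4 → (0xac>>4)&0x1 = 0x0
kind:3 @ bit 5 → (0xac>>5)&0x7 = 0x5  ←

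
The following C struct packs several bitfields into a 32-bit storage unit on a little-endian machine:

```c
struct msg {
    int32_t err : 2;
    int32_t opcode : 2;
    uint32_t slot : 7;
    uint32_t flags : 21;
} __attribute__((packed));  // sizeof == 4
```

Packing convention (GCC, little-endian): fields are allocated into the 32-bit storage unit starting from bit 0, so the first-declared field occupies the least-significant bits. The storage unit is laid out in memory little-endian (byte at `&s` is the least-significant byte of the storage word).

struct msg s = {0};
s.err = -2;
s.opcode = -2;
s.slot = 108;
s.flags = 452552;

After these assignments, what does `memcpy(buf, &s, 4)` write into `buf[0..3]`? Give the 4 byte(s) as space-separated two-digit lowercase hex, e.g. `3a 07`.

err (2b) val=-2 bits=0x2 at bit 0: 0x00000002
opcode (2b) val=-2 bits=0x2 at bit 2: 0x0000000a
slot (7b) val=108 bits=0x6c at bit 4: 0x000006ca
flags (21b) val=452552 bits=0x6e7c8 at bit 11: 0x373e46ca
word = 0x373e46ca → little-endian bytes:
  [0]=0xca  [1]=0x46  [2]=0x3e  [3]=0x37

ca 46 3e 37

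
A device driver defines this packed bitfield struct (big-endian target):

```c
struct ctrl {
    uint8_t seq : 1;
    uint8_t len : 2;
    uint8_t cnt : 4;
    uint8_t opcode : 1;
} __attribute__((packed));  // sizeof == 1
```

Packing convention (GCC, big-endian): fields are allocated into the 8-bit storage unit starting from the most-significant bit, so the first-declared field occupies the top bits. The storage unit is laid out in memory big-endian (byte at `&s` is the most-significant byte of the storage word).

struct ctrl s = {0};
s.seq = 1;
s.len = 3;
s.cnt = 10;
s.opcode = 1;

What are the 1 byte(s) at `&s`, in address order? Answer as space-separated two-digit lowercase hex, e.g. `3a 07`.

f5

seq:1 = 1 → 0x1 << 7 → word 0x80
len:2 = 3 → 0x3 << 5 → word 0xe0
cnt:4 = 10 → 0xa << 1 → word 0xf4
opcode:1 = 1 → 0x1 << 0 → word 0xf5
word = 0xf5 → big-endian bytes:
  [0]=0xf5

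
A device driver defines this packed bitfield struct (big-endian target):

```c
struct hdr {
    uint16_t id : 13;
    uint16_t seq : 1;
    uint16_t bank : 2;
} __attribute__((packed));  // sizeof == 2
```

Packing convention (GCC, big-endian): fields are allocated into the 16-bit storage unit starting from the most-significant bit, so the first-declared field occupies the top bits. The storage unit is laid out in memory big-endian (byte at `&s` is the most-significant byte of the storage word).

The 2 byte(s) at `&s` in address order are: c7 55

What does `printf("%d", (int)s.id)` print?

[0]=0xc7 [1]=0x55 (big-endian) → word 0xc755
id:13 @ bit 3 → (0xc755>>3)&0x1fff = 0x18ea  ←
seq:1 @ bit 2 → (0xc755>>2)&0x1 = 0x1
bank:2 @ bit 0 → (0xc755>>0)&0x3 = 0x1

6378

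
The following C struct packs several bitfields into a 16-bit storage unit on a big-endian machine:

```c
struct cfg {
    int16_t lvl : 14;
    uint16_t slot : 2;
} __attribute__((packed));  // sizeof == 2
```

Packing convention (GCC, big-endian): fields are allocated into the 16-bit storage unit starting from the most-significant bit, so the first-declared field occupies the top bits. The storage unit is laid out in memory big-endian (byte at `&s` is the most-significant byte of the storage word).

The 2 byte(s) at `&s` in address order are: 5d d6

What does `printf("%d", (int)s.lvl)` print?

[0]=0x5d [1]=0xd6 (big-endian) → word 0x5dd6
lvl:14 @ bit 2 → (0x5dd6>>2)&0x3fff = 0x1775  ←
slot:2 @ bit 0 → (0x5dd6>>0)&0x3 = 0x2
lvl signed 14b, MSB=0: value = 6005

6005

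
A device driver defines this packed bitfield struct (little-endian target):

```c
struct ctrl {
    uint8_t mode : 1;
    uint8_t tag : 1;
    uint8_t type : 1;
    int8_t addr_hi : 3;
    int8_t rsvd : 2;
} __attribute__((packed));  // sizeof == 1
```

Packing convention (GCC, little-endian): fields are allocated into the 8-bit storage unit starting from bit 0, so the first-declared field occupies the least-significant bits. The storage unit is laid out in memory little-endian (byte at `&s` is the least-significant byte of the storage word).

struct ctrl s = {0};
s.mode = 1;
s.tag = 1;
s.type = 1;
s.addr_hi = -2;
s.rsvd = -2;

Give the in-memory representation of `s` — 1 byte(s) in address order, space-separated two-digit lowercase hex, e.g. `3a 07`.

b7

mode (1b) val=1 bits=0x1 at bit 0: 0x01
tag (1b) val=1 bits=0x1 at bit 1: 0x03
type (1b) val=1 bits=0x1 at bit 2: 0x07
addr_hi (3b) val=-2 bits=0x6 at bit 3: 0x37
rsvd (2b) val=-2 bits=0x2 at bit 6: 0xb7
word = 0xb7 → little-endian bytes:
  [0]=0xb7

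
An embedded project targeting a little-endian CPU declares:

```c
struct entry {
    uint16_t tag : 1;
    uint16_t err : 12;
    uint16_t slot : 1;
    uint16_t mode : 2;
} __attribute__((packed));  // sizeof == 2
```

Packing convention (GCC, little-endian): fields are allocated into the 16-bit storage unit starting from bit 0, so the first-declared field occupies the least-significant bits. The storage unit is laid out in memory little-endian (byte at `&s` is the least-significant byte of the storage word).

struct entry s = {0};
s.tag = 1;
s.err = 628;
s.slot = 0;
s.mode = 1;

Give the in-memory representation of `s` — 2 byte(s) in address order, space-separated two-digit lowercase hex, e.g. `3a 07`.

e9 44

[0+:1] tag=1 & 0x1 = 0x1; word=0x0001
[1+:12] err=628 & 0xfff = 0x274; word=0x04e9
[13+:1] slot=0 & 0x1 = 0x0; word=0x04e9
[14+:2] mode=1 & 0x3 = 0x1; word=0x44e9
word = 0x44e9 → little-endian bytes:
  [0]=0xe9  [1]=0x44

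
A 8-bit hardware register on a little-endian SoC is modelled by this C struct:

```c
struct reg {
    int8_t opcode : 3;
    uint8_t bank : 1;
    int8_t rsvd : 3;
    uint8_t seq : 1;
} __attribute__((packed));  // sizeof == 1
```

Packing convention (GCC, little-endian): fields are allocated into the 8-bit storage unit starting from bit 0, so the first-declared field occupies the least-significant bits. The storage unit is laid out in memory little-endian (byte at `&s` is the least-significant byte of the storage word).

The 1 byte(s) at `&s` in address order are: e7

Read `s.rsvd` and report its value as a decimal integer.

-2

[0]=0xe7 (little-endian) → word 0xe7
opcode:3 @ bit 0 → (0xe7>>0)&0x7 = 0x7
bank:1 @ bit 3 → (0xe7>>3)&0x1 = 0x0
rsvd:3 @ bit 4 → (0xe7>>4)&0x7 = 0x6  ←
seq:1 @ bit 7 → (0xe7>>7)&0x1 = 0x1
rsvd signed 3b, MSB=1: 6 - 8 = -2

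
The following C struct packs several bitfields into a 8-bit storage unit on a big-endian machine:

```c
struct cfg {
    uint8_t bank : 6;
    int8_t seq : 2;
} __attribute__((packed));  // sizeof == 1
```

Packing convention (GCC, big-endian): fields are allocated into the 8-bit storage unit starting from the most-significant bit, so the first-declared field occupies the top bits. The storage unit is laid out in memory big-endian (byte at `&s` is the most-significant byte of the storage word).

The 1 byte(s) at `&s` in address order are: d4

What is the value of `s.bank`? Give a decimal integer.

53

[0]=0xd4 (big-endian) → word 0xd4
bank [2+:6] = (word>>2) & 0x3f = 53  ←
seq [0+:2] = (word>>0) & 0x3 = 0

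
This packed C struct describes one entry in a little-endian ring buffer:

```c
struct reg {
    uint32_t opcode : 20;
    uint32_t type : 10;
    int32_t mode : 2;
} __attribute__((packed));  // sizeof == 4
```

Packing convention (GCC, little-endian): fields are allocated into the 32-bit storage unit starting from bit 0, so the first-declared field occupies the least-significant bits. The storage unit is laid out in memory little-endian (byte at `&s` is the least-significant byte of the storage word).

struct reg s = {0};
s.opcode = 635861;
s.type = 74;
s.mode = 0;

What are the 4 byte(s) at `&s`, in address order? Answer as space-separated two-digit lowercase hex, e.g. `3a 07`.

d5 b3 a9 04

opcode (20b) val=635861 bits=0x9b3d5 at bit 0: 0x0009b3d5
type (10b) val=74 bits=0x4a at bit 20: 0x04a9b3d5
mode (2b) val=0 bits=0x0 at bit 30: 0x04a9b3d5
word = 0x04a9b3d5 → little-endian bytes:
  [0]=0xd5  [1]=0xb3  [2]=0xa9  [3]=0x04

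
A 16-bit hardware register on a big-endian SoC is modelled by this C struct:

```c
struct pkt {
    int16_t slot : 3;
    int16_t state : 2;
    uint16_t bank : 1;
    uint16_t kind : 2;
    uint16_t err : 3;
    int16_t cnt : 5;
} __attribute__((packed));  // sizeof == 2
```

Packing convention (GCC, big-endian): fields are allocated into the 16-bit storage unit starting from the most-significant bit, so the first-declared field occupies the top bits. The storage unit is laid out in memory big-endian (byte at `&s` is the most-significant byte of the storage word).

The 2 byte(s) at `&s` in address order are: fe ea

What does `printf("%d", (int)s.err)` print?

[0]=0xfe [1]=0xea (big-endian) → word 0xfeea
slot:3 @ bit 13 → (0xfeea>>13)&0x7 = 0x7
state:2 @ bit 11 → (0xfeea>>11)&0x3 = 0x3
bank:1 @ bit 10 → (0xfeea>>10)&0x1 = 0x1
kind:2 @ bit 8 → (0xfeea>>8)&0x3 = 0x2
err:3 @ bit 5 → (0xfeea>>5)&0x7 = 0x7  ←
cnt:5 @ bit 0 → (0xfeea>>0)&0x1f = 0xa

7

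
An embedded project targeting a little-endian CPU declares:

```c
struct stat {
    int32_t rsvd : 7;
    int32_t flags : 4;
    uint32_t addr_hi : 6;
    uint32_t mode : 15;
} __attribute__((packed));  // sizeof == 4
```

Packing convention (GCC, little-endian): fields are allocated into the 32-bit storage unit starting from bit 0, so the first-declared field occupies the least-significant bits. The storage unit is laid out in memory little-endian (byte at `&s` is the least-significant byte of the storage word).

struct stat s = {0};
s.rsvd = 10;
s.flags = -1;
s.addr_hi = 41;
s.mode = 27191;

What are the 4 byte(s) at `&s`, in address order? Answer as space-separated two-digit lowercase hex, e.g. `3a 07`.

8a 4f 6f d4

rsvd (7b) val=10 bits=0xa at bit 0: 0x0000000a
flags (4b) val=-1 bits=0xf at bit 7: 0x0000078a
addr_hi (6b) val=41 bits=0x29 at bit 11: 0x00014f8a
mode (15b) val=27191 bits=0x6a37 at bit 17: 0xd46f4f8a
word = 0xd46f4f8a → little-endian bytes:
  [0]=0x8a  [1]=0x4f  [2]=0x6f  [3]=0xd4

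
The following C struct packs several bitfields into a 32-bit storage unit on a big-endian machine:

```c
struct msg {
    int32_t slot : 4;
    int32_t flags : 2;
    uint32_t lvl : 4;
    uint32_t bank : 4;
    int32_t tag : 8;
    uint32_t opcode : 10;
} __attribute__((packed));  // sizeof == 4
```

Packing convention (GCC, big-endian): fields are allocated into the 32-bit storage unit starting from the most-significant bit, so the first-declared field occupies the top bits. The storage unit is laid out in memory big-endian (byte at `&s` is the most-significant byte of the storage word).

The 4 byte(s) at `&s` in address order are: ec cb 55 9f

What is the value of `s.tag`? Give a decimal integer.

[0]=0xec [1]=0xcb [2]=0x55 [3]=0x9f (big-endian) → word 0xeccb559f
slot:4 @ bit 28 → (0xeccb559f>>28)&0xf = 0xe
flags:2 @ bit 26 → (0xeccb559f>>26)&0x3 = 0x3
lvl:4 @ bit 22 → (0xeccb559f>>22)&0xf = 0x3
bank:4 @ bit 18 → (0xeccb559f>>18)&0xf = 0x2
tag:8 @ bit 10 → (0xeccb559f>>10)&0xff = 0xd5  ←
opcode:10 @ bit 0 → (0xeccb559f>>0)&0x3ff = 0x19f
tag signed 8b, MSB=1: 213 - 256 = -43

-43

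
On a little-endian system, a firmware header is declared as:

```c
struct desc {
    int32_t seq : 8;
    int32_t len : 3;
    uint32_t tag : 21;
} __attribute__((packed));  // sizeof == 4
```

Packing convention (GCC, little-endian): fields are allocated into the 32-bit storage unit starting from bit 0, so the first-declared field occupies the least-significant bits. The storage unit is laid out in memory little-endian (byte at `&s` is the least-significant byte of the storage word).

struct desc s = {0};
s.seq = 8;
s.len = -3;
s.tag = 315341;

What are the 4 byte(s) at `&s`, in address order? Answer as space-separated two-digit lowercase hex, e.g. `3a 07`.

08 6d 7e 26

[0+:8] seq=8 & 0xff = 0x8; word=0x00000008
[8+:3] len=-3 & 0x7 = 0x5; word=0x00000508
[11+:21] tag=315341 & 0x1fffff = 0x4cfcd; word=0x267e6d08
word = 0x267e6d08 → little-endian bytes:
  [0]=0x08  [1]=0x6d  [2]=0x7e  [3]=0x26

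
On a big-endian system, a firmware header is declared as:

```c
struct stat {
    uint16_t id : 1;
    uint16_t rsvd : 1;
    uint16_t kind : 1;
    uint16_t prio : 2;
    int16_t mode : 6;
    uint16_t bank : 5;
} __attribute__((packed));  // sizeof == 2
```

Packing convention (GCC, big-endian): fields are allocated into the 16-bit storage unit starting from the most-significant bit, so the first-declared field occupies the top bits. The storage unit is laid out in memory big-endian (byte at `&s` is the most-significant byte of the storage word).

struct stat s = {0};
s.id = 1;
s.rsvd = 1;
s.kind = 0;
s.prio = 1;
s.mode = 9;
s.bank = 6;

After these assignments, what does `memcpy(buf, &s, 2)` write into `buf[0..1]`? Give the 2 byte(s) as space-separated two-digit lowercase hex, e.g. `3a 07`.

c9 26

id (1b) val=1 bits=0x1 at bit 15: 0x8000
rsvd (1b) val=1 bits=0x1 at bit 14: 0xc000
kind (1b) val=0 bits=0x0 at bit 13: 0xc000
prio (2b) val=1 bits=0x1 at bit 11: 0xc800
mode (6b) val=9 bits=0x9 at bit 5: 0xc920
bank (5b) val=6 bits=0x6 at bit 0: 0xc926
word = 0xc926 → big-endian bytes:
  [0]=0xc9  [1]=0x26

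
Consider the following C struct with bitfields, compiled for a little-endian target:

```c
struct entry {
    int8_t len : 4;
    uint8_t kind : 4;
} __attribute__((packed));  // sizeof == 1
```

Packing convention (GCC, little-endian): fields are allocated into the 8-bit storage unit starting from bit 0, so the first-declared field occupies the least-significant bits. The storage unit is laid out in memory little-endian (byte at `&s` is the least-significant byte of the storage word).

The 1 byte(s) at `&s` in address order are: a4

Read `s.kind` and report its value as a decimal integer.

10

[0]=0xa4 (little-endian) → word 0xa4
len [0+:4] = (word>>0) & 0xf = 4
kind [4+:4] = (word>>4) & 0xf = 10  ←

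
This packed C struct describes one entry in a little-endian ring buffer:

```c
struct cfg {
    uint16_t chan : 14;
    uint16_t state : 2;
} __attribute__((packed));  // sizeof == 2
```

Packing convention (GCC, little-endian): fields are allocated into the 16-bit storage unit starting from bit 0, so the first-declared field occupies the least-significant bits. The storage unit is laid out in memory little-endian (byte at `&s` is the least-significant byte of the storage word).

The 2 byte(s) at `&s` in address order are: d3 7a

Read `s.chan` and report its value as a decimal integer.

15059

[0]=0xd3 [1]=0x7a (little-endian) → word 0x7ad3
chan:14 @ bit 0 → (0x7ad3>>0)&0x3fff = 0x3ad3  ←
state:2 @ bit 14 → (0x7ad3>>14)&0x3 = 0x1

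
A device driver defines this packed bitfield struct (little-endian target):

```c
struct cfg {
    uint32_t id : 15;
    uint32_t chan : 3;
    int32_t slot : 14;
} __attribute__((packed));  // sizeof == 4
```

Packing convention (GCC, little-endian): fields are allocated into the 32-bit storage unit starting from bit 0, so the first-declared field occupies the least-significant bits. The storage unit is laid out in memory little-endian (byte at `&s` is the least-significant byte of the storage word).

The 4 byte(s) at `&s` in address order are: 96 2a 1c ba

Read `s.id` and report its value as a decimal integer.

[0]=0x96 [1]=0x2a [2]=0x1c [3]=0xba (little-endian) → word 0xba1c2a96
id [0+:15] = (word>>0) & 0x7fff = 10902  ←
chan [15+:3] = (word>>15) & 0x7 = 0
slot [18+:14] = (word>>18) & 0x3fff = 11911

10902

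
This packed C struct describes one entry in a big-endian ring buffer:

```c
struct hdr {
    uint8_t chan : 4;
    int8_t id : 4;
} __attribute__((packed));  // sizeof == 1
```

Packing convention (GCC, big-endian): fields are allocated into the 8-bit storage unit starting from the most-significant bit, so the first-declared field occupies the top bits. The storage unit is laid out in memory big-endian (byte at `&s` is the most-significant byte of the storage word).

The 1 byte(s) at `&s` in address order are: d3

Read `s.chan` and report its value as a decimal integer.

13

[0]=0xd3 (big-endian) → word 0xd3
chan [4+:4] = (word>>4) & 0xf = 13  ←
id [0+:4] = (word>>0) & 0xf = 3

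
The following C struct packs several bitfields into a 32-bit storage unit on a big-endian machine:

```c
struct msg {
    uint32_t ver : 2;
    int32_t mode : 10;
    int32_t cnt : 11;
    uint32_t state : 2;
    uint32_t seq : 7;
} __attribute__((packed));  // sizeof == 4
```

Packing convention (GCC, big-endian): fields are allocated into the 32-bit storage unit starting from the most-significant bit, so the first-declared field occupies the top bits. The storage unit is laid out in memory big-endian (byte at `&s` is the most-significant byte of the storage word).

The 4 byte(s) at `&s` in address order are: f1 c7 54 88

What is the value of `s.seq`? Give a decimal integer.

[0]=0xf1 [1]=0xc7 [2]=0x54 [3]=0x88 (big-endian) → word 0xf1c75488
ver:2 @ bit 30 → (0xf1c75488>>30)&0x3 = 0x3
mode:10 @ bit 20 → (0xf1c75488>>20)&0x3ff = 0x31c
cnt:11 @ bit 9 → (0xf1c75488>>9)&0x7ff = 0x3aa
state:2 @ bit 7 → (0xf1c75488>>7)&0x3 = 0x1
seq:7 @ bit 0 → (0xf1c75488>>0)&0x7f = 0x8  ←

8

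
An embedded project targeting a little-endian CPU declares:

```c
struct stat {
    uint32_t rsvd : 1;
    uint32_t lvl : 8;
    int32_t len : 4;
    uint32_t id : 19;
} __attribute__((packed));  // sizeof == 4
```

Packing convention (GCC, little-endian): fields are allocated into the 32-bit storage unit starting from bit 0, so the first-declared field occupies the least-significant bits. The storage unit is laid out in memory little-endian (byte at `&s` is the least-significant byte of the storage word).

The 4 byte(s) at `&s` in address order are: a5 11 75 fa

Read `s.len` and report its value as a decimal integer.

[0]=0xa5 [1]=0x11 [2]=0x75 [3]=0xfa (little-endian) → word 0xfa7511a5
rsvd:1 @ bit 0 → (0xfa7511a5>>0)&0x1 = 0x1
lvl:8 @ bit 1 → (0xfa7511a5>>1)&0xff = 0xd2
len:4 @ bit 9 → (0xfa7511a5>>9)&0xf = 0x8  ←
id:19 @ bit 13 → (0xfa7511a5>>13)&0x7ffff = 0x7d3a8
len signed 4b, MSB=1: 8 - 16 = -8

-8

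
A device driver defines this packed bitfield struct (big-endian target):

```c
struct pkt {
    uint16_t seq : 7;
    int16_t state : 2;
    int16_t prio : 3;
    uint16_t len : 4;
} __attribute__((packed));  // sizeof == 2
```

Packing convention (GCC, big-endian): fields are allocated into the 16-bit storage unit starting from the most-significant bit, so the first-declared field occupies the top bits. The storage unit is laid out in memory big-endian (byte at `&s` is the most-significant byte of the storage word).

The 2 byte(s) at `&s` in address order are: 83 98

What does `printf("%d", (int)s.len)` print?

[0]=0x83 [1]=0x98 (big-endian) → word 0x8398
seq:7 @ bit 9 → (0x8398>>9)&0x7f = 0x41
state:2 @ bit 7 → (0x8398>>7)&0x3 = 0x3
prio:3 @ bit 4 → (0x8398>>4)&0x7 = 0x1
len:4 @ bit 0 → (0x8398>>0)&0xf = 0x8  ←

8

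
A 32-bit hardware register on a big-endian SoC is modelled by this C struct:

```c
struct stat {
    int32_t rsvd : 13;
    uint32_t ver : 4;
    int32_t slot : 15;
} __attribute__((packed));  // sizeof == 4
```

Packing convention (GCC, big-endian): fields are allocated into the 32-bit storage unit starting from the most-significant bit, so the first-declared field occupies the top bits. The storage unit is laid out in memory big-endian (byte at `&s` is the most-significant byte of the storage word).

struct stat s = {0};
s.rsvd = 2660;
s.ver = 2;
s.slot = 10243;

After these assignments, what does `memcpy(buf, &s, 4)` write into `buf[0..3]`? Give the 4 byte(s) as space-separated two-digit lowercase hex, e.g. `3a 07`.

rsvd (13b) val=2660 bits=0xa64 at bit 19: 0x53200000
ver (4b) val=2 bits=0x2 at bit 15: 0x53210000
slot (15b) val=10243 bits=0x2803 at bit 0: 0x53212803
word = 0x53212803 → big-endian bytes:
  [0]=0x53  [1]=0x21  [2]=0x28  [3]=0x03

53 21 28 03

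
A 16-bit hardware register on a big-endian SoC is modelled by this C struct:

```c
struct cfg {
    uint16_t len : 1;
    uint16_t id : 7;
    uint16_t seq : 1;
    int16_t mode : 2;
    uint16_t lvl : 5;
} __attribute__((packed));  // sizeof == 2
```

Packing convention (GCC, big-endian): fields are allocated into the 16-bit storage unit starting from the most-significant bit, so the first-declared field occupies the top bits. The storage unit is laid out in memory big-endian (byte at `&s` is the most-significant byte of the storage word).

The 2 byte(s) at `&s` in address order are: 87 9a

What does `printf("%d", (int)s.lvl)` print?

[0]=0x87 [1]=0x9a (big-endian) → word 0x879a
len [15+:1] = (word>>15) & 0x1 = 1
id [8+:7] = (word>>8) & 0x7f = 7
seq [7+:1] = (word>>7) & 0x1 = 1
mode [5+:2] = (word>>5) & 0x3 = 0
lvl [0+:5] = (word>>0) & 0x1f = 26  ←

26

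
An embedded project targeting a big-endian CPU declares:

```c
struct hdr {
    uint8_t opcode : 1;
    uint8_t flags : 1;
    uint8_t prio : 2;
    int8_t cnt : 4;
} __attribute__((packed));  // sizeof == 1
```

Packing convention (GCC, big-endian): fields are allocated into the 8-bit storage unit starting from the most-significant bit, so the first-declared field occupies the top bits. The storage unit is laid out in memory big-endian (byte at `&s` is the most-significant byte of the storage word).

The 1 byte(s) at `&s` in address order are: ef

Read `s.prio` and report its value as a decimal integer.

2

[0]=0xef (big-endian) → word 0xef
opcode [7+:1] = (word>>7) & 0x1 = 1
flags [6+:1] = (word>>6) & 0x1 = 1
prio [4+:2] = (word>>4) & 0x3 = 2  ←
cnt [0+:4] = (word>>0) & 0xf = 15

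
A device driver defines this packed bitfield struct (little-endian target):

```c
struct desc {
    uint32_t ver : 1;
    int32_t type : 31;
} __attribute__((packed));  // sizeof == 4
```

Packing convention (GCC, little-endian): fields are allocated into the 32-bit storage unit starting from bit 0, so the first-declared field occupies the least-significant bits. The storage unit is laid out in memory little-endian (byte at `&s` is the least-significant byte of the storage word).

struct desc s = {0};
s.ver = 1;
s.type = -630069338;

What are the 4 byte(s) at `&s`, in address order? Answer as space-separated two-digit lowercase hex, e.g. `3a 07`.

4d cf e3 b4

ver (1b) val=1 bits=0x1 at bit 0: 0x00000001
type (31b) val=-630069338 bits=0x5a71e7a6 at bit 1: 0xb4e3cf4d
word = 0xb4e3cf4d → little-endian bytes:
  [0]=0x4d  [1]=0xcf  [2]=0xe3  [3]=0xb4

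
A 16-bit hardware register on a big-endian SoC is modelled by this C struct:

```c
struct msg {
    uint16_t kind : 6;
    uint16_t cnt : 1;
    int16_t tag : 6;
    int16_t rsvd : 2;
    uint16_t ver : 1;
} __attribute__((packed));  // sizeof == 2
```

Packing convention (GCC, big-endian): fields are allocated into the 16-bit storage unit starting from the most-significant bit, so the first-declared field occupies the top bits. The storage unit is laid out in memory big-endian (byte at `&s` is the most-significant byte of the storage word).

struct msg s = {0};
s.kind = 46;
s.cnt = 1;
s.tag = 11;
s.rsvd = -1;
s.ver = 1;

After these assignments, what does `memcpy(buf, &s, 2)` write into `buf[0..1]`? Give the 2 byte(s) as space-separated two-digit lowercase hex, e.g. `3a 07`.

kind:6 = 46 → 0x2e << 10 → word 0xb800
cnt:1 = 1 → 0x1 << 9 → word 0xba00
tag:6 = 11 → 0xb << 3 → word 0xba58
rsvd:2 = -1 → 0x3 << 1 → word 0xba5e
ver:1 = 1 → 0x1 << 0 → word 0xba5f
word = 0xba5f → big-endian bytes:
  [0]=0xba  [1]=0x5f

ba 5f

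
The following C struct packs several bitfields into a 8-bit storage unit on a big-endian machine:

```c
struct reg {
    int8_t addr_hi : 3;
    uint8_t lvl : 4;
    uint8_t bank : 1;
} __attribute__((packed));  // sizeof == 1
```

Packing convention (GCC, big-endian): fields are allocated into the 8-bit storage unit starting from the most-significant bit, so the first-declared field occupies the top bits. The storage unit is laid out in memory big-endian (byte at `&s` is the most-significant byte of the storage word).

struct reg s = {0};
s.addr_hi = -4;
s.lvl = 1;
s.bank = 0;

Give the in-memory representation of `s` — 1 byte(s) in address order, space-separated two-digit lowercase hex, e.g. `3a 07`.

addr_hi:3 = -4 → 0x4 << 5 → word 0x80
lvl:4 = 1 → 0x1 << 1 → word 0x82
bank:1 = 0 → 0x0 << 0 → word 0x82
word = 0x82 → big-endian bytes:
  [0]=0x82

82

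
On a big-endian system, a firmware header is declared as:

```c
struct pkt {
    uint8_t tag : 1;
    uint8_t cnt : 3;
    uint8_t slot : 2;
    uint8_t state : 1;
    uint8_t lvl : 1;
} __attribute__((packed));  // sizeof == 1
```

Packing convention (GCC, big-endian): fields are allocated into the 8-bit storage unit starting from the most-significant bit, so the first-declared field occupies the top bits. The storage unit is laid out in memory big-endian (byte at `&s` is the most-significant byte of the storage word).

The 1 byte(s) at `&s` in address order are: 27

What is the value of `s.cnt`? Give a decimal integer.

2

[0]=0x27 (big-endian) → word 0x27
tag [7+:1] = (word>>7) & 0x1 = 0
cnt [4+:3] = (word>>4) & 0x7 = 2  ←
slot [2+:2] = (word>>2) & 0x3 = 1
state [1+:1] = (word>>1) & 0x1 = 1
lvl [0+:1] = (word>>0) & 0x1 = 1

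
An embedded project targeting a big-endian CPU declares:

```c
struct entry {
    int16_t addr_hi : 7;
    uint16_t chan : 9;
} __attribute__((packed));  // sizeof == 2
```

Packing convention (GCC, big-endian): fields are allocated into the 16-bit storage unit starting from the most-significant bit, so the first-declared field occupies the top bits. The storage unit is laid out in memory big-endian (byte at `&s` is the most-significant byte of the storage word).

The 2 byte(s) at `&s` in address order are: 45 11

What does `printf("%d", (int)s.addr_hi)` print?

34

[0]=0x45 [1]=0x11 (big-endian) → word 0x4511
addr_hi:7 @ bit 9 → (0x4511>>9)&0x7f = 0x22  ←
chan:9 @ bit 0 → (0x4511>>0)&0x1ff = 0x111
addr_hi signed 7b, MSB=0: value = 34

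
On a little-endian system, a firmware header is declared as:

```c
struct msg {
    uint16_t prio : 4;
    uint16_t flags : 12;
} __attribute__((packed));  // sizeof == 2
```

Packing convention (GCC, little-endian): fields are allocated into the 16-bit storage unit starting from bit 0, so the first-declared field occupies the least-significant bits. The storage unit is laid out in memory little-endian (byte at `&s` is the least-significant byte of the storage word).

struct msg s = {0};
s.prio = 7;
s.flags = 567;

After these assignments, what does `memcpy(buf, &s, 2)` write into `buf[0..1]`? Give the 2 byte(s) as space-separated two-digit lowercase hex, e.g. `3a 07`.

77 23

prio (4b) val=7 bits=0x7 at bit 0: 0x0007
flags (12b) val=567 bits=0x237 at bit 4: 0x2377
word = 0x2377 → little-endian bytes:
  [0]=0x77  [1]=0x23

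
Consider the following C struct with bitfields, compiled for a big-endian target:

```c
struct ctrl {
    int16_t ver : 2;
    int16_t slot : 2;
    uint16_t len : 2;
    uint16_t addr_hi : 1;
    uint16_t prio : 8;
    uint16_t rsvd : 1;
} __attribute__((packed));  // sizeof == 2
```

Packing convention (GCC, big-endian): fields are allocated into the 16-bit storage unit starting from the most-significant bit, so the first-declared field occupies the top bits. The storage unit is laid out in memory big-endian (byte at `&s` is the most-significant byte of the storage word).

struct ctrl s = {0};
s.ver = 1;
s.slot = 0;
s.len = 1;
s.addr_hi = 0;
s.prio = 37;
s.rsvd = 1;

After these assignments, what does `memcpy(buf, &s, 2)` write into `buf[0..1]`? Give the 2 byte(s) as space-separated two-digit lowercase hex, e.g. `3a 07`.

[14+:2] ver=1 & 0x3 = 0x1; word=0x4000
[12+:2] slot=0 & 0x3 = 0x0; word=0x4000
[10+:2] len=1 & 0x3 = 0x1; word=0x4400
[9+:1] addr_hi=0 & 0x1 = 0x0; word=0x4400
[1+:8] prio=37 & 0xff = 0x25; word=0x444a
[0+:1] rsvd=1 & 0x1 = 0x1; word=0x444b
word = 0x444b → big-endian bytes:
  [0]=0x44  [1]=0x4b

44 4b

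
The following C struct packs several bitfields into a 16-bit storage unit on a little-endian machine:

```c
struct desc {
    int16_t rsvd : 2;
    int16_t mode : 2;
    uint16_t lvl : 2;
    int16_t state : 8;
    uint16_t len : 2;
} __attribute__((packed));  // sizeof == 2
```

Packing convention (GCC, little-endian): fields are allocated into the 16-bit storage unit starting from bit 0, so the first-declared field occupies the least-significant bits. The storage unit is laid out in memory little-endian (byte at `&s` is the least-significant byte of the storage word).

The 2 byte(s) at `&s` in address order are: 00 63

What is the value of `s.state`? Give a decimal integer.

-116

[0]=0x00 [1]=0x63 (little-endian) → word 0x6300
rsvd [0+:2] = (word>>0) & 0x3 = 0
mode [2+:2] = (word>>2) & 0x3 = 0
lvl [4+:2] = (word>>4) & 0x3 = 0
state [6+:8] = (word>>6) & 0xff = 140  ←
len [14+:2] = (word>>14) & 0x3 = 1
state signed 8b, MSB=1: 140 - 256 = -116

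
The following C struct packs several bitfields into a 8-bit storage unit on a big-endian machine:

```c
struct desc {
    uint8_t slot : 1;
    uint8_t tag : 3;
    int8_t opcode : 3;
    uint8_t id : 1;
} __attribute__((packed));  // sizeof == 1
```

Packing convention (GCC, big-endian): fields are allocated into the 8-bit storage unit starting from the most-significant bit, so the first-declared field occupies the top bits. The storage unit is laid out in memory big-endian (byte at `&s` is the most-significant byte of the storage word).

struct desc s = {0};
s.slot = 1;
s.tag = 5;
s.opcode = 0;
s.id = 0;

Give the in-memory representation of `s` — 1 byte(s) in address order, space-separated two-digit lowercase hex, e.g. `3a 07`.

d0

slot:1 = 1 → 0x1 << 7 → word 0x80
tag:3 = 5 → 0x5 << 4 → word 0xd0
opcode:3 = 0 → 0x0 << 1 → word 0xd0
id:1 = 0 → 0x0 << 0 → word 0xd0
word = 0xd0 → big-endian bytes:
  [0]=0xd0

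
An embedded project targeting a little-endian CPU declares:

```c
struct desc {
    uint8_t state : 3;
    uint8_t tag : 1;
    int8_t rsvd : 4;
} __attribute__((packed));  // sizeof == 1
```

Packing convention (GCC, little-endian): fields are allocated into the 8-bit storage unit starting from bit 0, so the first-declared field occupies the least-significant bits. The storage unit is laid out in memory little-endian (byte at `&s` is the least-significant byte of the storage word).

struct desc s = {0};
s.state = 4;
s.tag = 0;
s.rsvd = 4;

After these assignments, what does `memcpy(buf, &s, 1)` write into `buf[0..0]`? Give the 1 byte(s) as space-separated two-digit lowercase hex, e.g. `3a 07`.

[0+:3] state=4 & 0x7 = 0x4; word=0x04
[3+:1] tag=0 & 0x1 = 0x0; word=0x04
[4+:4] rsvd=4 & 0xf = 0x4; word=0x44
word = 0x44 → little-endian bytes:
  [0]=0x44

44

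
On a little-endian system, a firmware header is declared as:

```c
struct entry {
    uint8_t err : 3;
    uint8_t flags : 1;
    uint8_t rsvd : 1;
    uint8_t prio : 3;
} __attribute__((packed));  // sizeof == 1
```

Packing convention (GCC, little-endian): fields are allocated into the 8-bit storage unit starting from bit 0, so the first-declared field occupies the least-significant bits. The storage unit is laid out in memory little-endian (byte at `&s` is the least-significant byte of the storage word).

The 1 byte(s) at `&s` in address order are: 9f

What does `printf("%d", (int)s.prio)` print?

4

[0]=0x9f (little-endian) → word 0x9f
err:3 @ bit 0 → (0x9f>>0)&0x7 = 0x7
flags:1 @ bit 3 → (0x9f>>3)&0x1 = 0x1
rsvd:1 @ bit 4 → (0x9f>>4)&0x1 = 0x1
prio:3 @ bit 5 → (0x9f>>5)&0x7 = 0x4  ←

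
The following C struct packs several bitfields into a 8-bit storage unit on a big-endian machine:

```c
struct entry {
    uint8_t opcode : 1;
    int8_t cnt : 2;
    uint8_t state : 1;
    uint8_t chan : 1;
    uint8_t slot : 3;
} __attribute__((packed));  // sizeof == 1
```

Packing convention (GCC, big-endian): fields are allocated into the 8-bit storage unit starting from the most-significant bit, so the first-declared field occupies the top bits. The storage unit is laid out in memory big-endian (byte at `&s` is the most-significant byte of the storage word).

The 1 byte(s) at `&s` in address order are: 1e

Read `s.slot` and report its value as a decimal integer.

6

[0]=0x1e (big-endian) → word 0x1e
opcode [7+:1] = (word>>7) & 0x1 = 0
cnt [5+:2] = (word>>5) & 0x3 = 0
state [4+:1] = (word>>4) & 0x1 = 1
chan [3+:1] = (word>>3) & 0x1 = 1
slot [0+:3] = (word>>0) & 0x7 = 6  ←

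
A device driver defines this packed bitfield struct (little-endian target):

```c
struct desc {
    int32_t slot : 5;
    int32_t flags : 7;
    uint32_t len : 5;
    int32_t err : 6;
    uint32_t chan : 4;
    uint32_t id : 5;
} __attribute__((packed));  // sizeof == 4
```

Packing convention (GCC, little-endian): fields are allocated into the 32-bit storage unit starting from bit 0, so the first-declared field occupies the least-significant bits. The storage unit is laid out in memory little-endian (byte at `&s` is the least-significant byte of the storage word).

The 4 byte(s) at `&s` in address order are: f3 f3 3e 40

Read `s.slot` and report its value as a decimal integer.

[0]=0xf3 [1]=0xf3 [2]=0x3e [3]=0x40 (little-endian) → word 0x403ef3f3
slot [0+:5] = (word>>0) & 0x1f = 19  ←
flags [5+:7] = (word>>5) & 0x7f = 31
len [12+:5] = (word>>12) & 0x1f = 15
err [17+:6] = (word>>17) & 0x3f = 31
chan [23+:4] = (word>>23) & 0xf = 0
id [27+:5] = (word>>27) & 0x1f = 8
slot signed 5b, MSB=1: 19 - 32 = -13

-13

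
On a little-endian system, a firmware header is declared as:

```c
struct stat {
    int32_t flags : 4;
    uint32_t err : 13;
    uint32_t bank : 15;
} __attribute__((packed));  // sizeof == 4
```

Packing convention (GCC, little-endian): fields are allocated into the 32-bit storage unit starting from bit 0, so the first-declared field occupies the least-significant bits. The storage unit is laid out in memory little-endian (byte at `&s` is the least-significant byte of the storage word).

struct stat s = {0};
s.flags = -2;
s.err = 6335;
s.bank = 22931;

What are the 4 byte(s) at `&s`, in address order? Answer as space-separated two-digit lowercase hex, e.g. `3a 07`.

fe 8b 27 b3

[0+:4] flags=-2 & 0xf = 0xe; word=0x0000000e
[4+:13] err=6335 & 0x1fff = 0x18bf; word=0x00018bfe
[17+:15] bank=22931 & 0x7fff = 0x5993; word=0xb3278bfe
word = 0xb3278bfe → little-endian bytes:
  [0]=0xfe  [1]=0x8b  [2]=0x27  [3]=0xb3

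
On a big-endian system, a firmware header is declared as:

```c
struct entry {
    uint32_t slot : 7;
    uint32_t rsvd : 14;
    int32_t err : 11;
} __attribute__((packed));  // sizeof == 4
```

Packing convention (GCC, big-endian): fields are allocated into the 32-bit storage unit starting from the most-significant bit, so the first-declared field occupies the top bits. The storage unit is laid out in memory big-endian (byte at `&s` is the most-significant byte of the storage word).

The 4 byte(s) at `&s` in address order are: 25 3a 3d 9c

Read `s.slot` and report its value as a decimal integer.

[0]=0x25 [1]=0x3a [2]=0x3d [3]=0x9c (big-endian) → word 0x253a3d9c
slot:7 @ bit 25 → (0x253a3d9c>>25)&0x7f = 0x12  ←
rsvd:14 @ bit 11 → (0x253a3d9c>>11)&0x3fff = 0x2747
err:11 @ bit 0 → (0x253a3d9c>>0)&0x7ff = 0x59c

18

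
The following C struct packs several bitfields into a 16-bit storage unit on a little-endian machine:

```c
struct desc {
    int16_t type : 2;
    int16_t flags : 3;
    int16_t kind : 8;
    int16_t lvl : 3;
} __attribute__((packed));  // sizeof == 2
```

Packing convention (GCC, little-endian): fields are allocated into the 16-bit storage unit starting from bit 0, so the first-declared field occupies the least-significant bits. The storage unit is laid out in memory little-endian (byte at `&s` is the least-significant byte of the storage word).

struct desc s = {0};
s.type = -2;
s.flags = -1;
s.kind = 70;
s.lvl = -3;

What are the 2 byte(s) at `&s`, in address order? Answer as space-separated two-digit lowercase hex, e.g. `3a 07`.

type:2 = -2 → 0x2 << 0 → word 0x0002
flags:3 = -1 → 0x7 << 2 → word 0x001e
kind:8 = 70 → 0x46 << 5 → word 0x08de
lvl:3 = -3 → 0x5 << 13 → word 0xa8de
word = 0xa8de → little-endian bytes:
  [0]=0xde  [1]=0xa8

de a8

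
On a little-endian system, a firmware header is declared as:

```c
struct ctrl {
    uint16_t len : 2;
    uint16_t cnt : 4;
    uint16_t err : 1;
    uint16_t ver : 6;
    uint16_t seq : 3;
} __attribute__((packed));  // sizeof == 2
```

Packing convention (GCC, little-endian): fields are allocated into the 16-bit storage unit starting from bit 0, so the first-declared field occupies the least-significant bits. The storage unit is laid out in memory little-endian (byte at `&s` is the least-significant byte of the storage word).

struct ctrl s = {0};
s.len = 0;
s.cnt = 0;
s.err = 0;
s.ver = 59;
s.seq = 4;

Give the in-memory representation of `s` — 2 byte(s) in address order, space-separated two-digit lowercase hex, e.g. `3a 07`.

[0+:2] len=0 & 0x3 = 0x0; word=0x0000
[2+:4] cnt=0 & 0xf = 0x0; word=0x0000
[6+:1] err=0 & 0x1 = 0x0; word=0x0000
[7+:6] ver=59 & 0x3f = 0x3b; word=0x1d80
[13+:3] seq=4 & 0x7 = 0x4; word=0x9d80
word = 0x9d80 → little-endian bytes:
  [0]=0x80  [1]=0x9d

80 9d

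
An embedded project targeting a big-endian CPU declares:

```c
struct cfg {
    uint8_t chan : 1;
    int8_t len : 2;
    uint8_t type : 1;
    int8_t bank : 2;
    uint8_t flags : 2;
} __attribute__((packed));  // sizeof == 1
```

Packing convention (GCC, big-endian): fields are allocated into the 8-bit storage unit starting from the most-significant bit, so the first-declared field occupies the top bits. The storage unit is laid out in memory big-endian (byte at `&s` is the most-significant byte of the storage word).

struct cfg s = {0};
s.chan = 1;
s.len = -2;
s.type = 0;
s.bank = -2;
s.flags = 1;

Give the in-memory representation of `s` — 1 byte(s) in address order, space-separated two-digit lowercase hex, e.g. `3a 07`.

c9

chan (1b) val=1 bits=0x1 at bit 7: 0x80
len (2b) val=-2 bits=0x2 at bit 5: 0xc0
type (1b) val=0 bits=0x0 at bit 4: 0xc0
bank (2b) val=-2 bits=0x2 at bit 2: 0xc8
flags (2b) val=1 bits=0x1 at bit 0: 0xc9
word = 0xc9 → big-endian bytes:
  [0]=0xc9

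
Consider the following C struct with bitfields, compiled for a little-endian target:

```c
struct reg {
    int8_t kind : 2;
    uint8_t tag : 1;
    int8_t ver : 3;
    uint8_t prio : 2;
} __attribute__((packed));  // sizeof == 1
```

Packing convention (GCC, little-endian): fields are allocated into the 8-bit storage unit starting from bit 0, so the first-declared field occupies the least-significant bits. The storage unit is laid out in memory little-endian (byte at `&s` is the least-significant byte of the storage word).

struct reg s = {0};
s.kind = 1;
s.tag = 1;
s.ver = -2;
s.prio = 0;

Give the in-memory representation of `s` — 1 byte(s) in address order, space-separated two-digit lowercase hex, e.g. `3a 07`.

[0+:2] kind=1 & 0x3 = 0x1; word=0x01
[2+:1] tag=1 & 0x1 = 0x1; word=0x05
[3+:3] ver=-2 & 0x7 = 0x6; word=0x35
[6+:2] prio=0 & 0x3 = 0x0; word=0x35
word = 0x35 → little-endian bytes:
  [0]=0x35

35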